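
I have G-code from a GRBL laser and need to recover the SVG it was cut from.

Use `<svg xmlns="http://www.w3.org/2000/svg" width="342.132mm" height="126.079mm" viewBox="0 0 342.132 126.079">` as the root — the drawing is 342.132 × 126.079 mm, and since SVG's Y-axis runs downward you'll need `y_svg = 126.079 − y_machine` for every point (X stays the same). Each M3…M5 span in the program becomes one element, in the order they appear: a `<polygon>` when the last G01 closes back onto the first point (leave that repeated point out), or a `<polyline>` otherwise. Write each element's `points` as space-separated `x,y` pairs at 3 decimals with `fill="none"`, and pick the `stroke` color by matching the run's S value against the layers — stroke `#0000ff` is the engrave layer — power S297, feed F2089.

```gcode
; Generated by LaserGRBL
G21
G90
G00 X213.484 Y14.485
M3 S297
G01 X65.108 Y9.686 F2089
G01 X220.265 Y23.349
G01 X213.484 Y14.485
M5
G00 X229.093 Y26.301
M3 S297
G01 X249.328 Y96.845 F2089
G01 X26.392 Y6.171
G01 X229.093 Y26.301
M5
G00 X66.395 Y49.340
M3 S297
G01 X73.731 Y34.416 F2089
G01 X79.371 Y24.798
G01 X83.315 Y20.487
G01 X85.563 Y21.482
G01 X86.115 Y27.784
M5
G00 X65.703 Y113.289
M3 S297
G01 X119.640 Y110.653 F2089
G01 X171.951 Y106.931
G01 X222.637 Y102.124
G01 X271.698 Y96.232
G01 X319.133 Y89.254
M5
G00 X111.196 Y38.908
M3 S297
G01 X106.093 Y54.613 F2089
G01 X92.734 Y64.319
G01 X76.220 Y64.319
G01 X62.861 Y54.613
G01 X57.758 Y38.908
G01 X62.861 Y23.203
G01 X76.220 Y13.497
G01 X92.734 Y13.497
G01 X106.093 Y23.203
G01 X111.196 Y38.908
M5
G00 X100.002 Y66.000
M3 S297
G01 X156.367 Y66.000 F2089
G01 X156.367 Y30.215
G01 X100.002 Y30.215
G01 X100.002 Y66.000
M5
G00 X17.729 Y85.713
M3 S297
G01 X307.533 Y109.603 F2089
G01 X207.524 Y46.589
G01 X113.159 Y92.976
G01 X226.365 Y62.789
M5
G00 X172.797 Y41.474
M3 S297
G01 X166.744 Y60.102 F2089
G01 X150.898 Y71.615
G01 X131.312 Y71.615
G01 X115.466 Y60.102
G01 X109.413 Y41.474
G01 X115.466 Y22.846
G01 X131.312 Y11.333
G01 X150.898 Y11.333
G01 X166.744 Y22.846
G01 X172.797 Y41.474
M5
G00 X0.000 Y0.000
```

<svg xmlns="http://www.w3.org/2000/svg" width="342.132mm" height="126.079mm" viewBox="0 0 342.132 126.079">
  <polygon points="213.484,111.594 65.108,116.393 220.265,102.730" fill="none" stroke="#0000ff"/>
  <polygon points="229.093,99.778 249.328,29.234 26.392,119.908" fill="none" stroke="#0000ff"/>
  <polyline points="66.395,76.739 73.731,91.663 79.371,101.281 83.315,105.592 85.563,104.597 86.115,98.295" fill="none" stroke="#0000ff"/>
  <polyline points="65.703,12.790 119.640,15.426 171.951,19.148 222.637,23.955 271.698,29.847 319.133,36.825" fill="none" stroke="#0000ff"/>
  <polygon points="111.196,87.171 106.093,71.466 92.734,61.760 76.220,61.760 62.861,71.466 57.758,87.171 62.861,102.876 76.220,112.582 92.734,112.582 106.093,102.876" fill="none" stroke="#0000ff"/>
  <polygon points="100.002,60.079 156.367,60.079 156.367,95.864 100.002,95.864" fill="none" stroke="#0000ff"/>
  <polyline points="17.729,40.366 307.533,16.476 207.524,79.490 113.159,33.103 226.365,63.290" fill="none" stroke="#0000ff"/>
  <polygon points="172.797,84.605 166.744,65.977 150.898,54.464 131.312,54.464 115.466,65.977 109.413,84.605 115.466,103.233 131.312,114.746 150.898,114.746 166.744,103.233" fill="none" stroke="#0000ff"/>
</svg>

y_svg = 126.079 − y_m. Every run uses S297, so all elements get stroke `#0000ff` (engrave).

[1] closed run; points: 213.484,111.594 65.108,116.393 220.265,102.730

[2] closed run; points: 229.093,99.778 249.328,29.234 26.392,119.908

[3] open run; points: 66.395,76.739 73.731,91.663 79.371,101.281 83.315,105.592 85.563,104.597 86.115,98.295

[4] open run; points: 65.703,12.790 119.640,15.426 171.951,19.148 222.637,23.955 271.698,29.847 319.133,36.825

[5] closed run; points: 111.196,87.171 106.093,71.466 92.734,61.760 76.220,61.760 62.861,71.466 57.758,87.171 62.861,102.876 76.220,112.582 92.734,112.582 106.093,102.876

[6] closed run; points: 100.002,60.079 156.367,60.079 156.367,95.864 100.002,95.864

[7] open run; points: 17.729,40.366 307.533,16.476 207.524,79.490 113.159,33.103 226.365,63.290

[8] closed run; points: 172.797,84.605 166.744,65.977 150.898,54.464 131.312,54.464 115.466,65.977 109.413,84.605 115.466,103.233 131.312,114.746 150.898,114.746 166.744,103.233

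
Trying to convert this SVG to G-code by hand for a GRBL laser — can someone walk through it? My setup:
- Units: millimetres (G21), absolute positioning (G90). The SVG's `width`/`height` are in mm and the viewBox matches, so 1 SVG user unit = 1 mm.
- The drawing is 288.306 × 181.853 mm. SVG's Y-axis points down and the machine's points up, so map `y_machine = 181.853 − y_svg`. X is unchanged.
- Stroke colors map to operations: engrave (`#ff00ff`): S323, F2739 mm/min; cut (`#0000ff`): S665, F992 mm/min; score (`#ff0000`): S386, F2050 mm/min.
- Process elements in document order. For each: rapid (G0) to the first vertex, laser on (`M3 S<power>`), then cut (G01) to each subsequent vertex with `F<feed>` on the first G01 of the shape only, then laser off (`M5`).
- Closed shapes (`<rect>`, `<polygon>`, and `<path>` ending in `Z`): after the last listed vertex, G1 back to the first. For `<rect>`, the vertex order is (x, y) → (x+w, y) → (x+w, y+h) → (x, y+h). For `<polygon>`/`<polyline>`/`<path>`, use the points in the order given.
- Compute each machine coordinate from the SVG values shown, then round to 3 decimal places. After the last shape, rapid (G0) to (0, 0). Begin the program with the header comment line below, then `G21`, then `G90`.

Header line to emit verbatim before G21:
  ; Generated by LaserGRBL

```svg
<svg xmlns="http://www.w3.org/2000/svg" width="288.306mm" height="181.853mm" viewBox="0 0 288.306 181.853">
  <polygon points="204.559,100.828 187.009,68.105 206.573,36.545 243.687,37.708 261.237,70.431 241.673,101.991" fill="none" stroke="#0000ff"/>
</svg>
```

viewBox `0 0 288.306 181.853` with mm width/height → 1 unit = 1 mm. Flip: y_m = 181.853 − y_svg.

**Shape 1** — `<polygon>` regular polygon, stroke `#0000ff` → cut (S665, F992). Machine vertices: (204.559,81.025) → (187.009,113.748) → (206.573,145.308) → (243.687,144.145) → (261.237,111.422) → (241.673,79.862) → (204.559,81.025). Closed: final G1 returns to the first vertex.

; Generated by LaserGRBL
G21
G90
G0 X204.559 Y81.025
M3 S665
G01 X187.009 Y113.748 F992
G01 X206.573 Y145.308
G01 X243.687 Y144.145
G01 X261.237 Y111.422
G01 X241.673 Y79.862
G01 X204.559 Y81.025
M5
G0 X0.000 Y0.000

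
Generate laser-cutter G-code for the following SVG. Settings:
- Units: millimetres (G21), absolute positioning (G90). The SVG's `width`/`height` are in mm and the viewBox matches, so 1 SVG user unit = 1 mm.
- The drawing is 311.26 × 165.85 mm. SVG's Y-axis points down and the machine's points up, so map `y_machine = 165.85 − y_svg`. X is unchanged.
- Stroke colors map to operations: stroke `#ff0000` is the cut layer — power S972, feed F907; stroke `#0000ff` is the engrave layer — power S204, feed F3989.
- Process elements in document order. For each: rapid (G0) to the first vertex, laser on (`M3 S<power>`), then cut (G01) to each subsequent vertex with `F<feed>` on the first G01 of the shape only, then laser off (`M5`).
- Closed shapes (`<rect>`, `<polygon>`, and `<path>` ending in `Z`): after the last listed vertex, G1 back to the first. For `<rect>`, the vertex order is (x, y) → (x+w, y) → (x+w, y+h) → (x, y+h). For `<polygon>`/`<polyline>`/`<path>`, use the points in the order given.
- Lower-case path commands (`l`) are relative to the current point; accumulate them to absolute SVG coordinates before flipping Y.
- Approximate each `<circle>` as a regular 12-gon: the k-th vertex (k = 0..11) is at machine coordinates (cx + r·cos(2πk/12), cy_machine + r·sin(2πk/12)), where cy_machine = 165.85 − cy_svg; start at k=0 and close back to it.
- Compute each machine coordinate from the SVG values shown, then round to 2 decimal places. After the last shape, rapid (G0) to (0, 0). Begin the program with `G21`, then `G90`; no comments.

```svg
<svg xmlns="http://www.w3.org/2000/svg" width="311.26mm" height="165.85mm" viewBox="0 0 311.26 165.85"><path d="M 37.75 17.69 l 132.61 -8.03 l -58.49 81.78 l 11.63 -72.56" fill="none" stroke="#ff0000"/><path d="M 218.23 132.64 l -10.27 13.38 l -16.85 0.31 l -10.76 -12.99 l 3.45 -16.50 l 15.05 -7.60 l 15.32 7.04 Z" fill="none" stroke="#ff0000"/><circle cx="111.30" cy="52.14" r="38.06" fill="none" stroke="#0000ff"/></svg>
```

1 u = 1 mm; y_m = 165.85 − y.

[1] `<path>` open polyline, #ff0000→cut S972 F907: (37.75,148.16) → (170.36,156.19) → (111.87,74.41) → (123.50,146.97)

[2] `<path>` regular polygon, #ff0000→cut S972 F907: (218.23,33.21) → (207.96,19.83) → (191.11,19.52) → (180.35,32.51) → (183.80,49.01) → (198.85,56.61) → (214.17,49.57) → (218.23,33.21) (closed)

[3] `<circle>` circle, #0000ff→engrave S204 F3989: (149.36,113.71) → (144.26,132.74) → (130.33,146.67) → (111.30,151.77) → (92.27,146.67) → (78.34,132.74) → (73.24,113.71) → (78.34,94.68) → (92.27,80.75) → (111.30,75.65) → (130.33,80.75) → (144.26,94.68) → (149.36,113.71) (closed)

G21
G90
G0 X37.75 Y148.16
M3 S972
G01 X170.36 Y156.19 F907
G01 X111.87 Y74.41
G01 X123.50 Y146.97
M5
G0 X218.23 Y33.21
M3 S972
G01 X207.96 Y19.83 F907
G01 X191.11 Y19.52
G01 X180.35 Y32.51
G01 X183.80 Y49.01
G01 X198.85 Y56.61
G01 X214.17 Y49.57
G01 X218.23 Y33.21
M5
G0 X149.36 Y113.71
M3 S204
G01 X144.26 Y132.74 F3989
G01 X130.33 Y146.67
G01 X111.30 Y151.77
G01 X92.27 Y146.67
G01 X78.34 Y132.74
G01 X73.24 Y113.71
G01 X78.34 Y94.68
G01 X92.27 Y80.75
G01 X111.30 Y75.65
G01 X130.33 Y80.75
G01 X144.26 Y94.68
G01 X149.36 Y113.71
M5
G0 X0.00 Y0.00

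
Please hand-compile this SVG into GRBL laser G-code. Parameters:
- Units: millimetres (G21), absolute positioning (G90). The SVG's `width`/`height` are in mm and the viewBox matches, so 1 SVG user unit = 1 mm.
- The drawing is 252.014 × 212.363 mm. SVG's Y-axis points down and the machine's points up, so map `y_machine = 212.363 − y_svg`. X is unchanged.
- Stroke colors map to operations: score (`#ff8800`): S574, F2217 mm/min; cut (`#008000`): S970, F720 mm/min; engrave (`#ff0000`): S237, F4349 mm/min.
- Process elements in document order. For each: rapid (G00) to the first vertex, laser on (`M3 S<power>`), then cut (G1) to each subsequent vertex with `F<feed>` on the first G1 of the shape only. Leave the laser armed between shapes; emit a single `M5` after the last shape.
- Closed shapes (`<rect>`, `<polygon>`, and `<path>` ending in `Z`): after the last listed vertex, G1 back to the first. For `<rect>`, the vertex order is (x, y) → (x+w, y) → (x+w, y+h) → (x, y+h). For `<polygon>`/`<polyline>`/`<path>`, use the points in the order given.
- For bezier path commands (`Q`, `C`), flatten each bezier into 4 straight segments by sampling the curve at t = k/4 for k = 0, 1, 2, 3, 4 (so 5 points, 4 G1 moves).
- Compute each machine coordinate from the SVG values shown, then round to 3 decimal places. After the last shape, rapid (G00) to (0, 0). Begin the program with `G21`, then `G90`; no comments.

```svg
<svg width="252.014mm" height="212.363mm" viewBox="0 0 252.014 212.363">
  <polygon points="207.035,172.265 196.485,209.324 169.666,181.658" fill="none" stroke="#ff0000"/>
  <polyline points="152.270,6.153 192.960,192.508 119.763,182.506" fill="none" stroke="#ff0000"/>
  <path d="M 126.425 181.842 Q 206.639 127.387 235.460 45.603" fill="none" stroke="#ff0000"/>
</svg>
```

G21
G90
G00 X207.035 Y40.098
M3 S237
G1 X196.485 Y3.039 F4349
G1 X169.666 Y30.705
G1 X207.035 Y40.098
G00 X152.270 Y206.210
M3 S237
G1 X192.960 Y19.855 F4349
G1 X119.763 Y29.857
G00 X126.425 Y30.521
M3 S237
G1 X163.320 Y59.457 F4349
G1 X193.791 Y91.808
G1 X217.837 Y127.576
G1 X235.460 Y166.760
M5
G00 X0.000 Y0.000

Since the viewBox matches the mm dimensions, user units are millimetres directly. The only transform is the Y-flip y_m = 212.363 − y_svg.

Shape 1 is a regular polygon drawn with `<polygon>`. Its stroke #ff0000 means engrave at S237, F4349. After flipping Y the toolpath is (207.035,40.098) → (196.485,3.039) → (169.666,30.705) → (207.035,40.098), returning to the start.

Shape 2 is a open polyline drawn with `<polyline>`. Its stroke #ff0000 means engrave at S237, F4349. After flipping Y the toolpath is (152.270,206.210) → (192.960,19.855) → (119.763,29.857).

Shape 3 is a quadratic bezier drawn with `<path>`. Its stroke #ff0000 means engrave at S237, F4349. After flipping Y the toolpath is (126.425,30.521) → (163.320,59.457) → (193.791,91.808) → (217.837,127.576) → (235.460,166.760).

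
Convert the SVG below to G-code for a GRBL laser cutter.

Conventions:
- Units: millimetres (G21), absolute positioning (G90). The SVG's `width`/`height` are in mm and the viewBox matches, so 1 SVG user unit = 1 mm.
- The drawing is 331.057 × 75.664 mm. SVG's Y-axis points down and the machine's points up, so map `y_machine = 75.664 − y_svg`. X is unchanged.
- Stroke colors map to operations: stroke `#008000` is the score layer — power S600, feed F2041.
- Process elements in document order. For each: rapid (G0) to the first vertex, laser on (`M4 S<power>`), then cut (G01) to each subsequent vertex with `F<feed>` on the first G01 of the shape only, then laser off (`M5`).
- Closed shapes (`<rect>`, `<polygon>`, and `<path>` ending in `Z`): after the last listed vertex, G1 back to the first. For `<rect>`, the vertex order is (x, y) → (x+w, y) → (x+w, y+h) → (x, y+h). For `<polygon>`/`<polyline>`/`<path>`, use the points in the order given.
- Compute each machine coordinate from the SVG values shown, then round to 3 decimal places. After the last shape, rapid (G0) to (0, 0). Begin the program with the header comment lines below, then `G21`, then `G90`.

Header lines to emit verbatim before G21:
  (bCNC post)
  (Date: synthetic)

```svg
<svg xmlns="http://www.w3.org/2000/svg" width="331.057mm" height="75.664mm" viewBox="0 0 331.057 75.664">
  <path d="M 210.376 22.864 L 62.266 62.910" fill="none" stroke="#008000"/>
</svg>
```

(bCNC post)
(Date: synthetic)
G21
G90
G0 X210.376 Y52.800
M4 S600
G01 X62.266 Y12.754 F2041
M5
G0 X0.000 Y0.000

1 u = 1 mm; y_m = 75.664 − y.

[1] `<path>` line segment, #008000→score S600 F2041: (210.376,52.800) → (62.266,12.754)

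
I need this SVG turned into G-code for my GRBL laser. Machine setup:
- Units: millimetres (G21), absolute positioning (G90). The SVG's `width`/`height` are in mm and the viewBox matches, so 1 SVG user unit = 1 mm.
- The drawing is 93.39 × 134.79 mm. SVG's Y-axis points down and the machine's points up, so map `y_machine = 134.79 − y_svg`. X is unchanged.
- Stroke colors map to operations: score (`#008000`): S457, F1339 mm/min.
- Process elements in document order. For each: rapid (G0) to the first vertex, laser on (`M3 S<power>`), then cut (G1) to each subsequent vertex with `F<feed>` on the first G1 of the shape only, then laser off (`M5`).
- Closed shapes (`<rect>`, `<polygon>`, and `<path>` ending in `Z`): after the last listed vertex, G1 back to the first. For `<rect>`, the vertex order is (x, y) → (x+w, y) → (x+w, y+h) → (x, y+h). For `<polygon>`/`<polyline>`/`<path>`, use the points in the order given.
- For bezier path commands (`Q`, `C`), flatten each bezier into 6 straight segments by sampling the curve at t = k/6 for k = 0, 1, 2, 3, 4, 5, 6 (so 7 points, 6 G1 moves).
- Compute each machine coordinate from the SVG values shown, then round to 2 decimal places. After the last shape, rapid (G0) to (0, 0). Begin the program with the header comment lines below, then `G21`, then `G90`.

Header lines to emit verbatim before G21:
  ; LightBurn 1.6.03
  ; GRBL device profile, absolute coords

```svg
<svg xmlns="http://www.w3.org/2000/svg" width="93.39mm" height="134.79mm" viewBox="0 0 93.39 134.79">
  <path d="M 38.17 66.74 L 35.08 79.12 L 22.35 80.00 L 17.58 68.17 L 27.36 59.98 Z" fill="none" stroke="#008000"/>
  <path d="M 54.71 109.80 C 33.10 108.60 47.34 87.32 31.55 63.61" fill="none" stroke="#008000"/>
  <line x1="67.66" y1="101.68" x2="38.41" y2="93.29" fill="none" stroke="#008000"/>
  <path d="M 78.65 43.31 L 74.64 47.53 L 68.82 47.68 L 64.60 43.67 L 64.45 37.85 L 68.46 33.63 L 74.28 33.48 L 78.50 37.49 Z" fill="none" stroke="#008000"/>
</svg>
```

1 u = 1 mm; y_m = 134.79 − y.

[1] `<path>` regular polygon, #008000→score S457 F1339: (38.17,68.05) → (35.08,55.67) → (22.35,54.79) → (17.58,66.62) → (27.36,74.81) → (38.17,68.05) (closed)

[2] `<path>` cubic bezier, #008000→score S457 F1339: (54.71,24.99) → (46.59,27.18) → (42.61,32.23) → (40.95,39.64) → (39.77,48.93) → (37.25,59.61) → (31.55,71.18)

[3] `<line>` line segment, #008000→score S457 F1339: (67.66,33.11) → (38.41,41.50)

[4] `<path>` regular polygon, #008000→score S457 F1339: (78.65,91.48) → (74.64,87.26) → (68.82,87.11) → (64.60,91.12) → (64.45,96.94) → (68.46,101.16) → (74.28,101.31) → (78.50,97.30) → (78.65,91.48) (closed)

; LightBurn 1.6.03
; GRBL device profile, absolute coords
G21
G90
G0 X38.17 Y68.05
M3 S457
G1 X35.08 Y55.67 F1339
G1 X22.35 Y54.79
G1 X17.58 Y66.62
G1 X27.36 Y74.81
G1 X38.17 Y68.05
M5
G0 X54.71 Y24.99
M3 S457
G1 X46.59 Y27.18 F1339
G1 X42.61 Y32.23
G1 X40.95 Y39.64
G1 X39.77 Y48.93
G1 X37.25 Y59.61
G1 X31.55 Y71.18
M5
G0 X67.66 Y33.11
M3 S457
G1 X38.41 Y41.50 F1339
M5
G0 X78.65 Y91.48
M3 S457
G1 X74.64 Y87.26 F1339
G1 X68.82 Y87.11
G1 X64.60 Y91.12
G1 X64.45 Y96.94
G1 X68.46 Y101.16
G1 X74.28 Y101.31
G1 X78.50 Y97.30
G1 X78.65 Y91.48
M5
G0 X0.00 Y0.00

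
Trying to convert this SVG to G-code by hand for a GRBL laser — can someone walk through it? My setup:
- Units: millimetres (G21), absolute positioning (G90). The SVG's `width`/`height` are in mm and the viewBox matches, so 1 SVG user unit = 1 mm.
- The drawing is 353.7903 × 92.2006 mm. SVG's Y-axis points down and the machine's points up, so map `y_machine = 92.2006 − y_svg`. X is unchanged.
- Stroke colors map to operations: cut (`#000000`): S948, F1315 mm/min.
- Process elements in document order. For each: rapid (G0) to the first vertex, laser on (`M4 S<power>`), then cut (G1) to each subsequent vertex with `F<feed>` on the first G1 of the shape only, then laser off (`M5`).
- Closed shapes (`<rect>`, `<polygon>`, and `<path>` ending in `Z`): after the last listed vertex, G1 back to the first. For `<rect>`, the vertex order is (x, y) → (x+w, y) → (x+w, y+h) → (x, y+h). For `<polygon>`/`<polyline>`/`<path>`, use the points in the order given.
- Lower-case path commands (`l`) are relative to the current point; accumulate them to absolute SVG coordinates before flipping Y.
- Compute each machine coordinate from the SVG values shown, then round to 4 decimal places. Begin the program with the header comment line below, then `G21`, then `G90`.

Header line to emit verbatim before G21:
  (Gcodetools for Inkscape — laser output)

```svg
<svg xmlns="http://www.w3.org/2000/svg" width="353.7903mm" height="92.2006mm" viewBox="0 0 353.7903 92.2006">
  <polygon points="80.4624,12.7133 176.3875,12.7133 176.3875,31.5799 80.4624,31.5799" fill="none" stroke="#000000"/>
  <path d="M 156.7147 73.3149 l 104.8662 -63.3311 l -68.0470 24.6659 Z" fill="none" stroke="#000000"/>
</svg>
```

(Gcodetools for Inkscape — laser output)
G21
G90
G0 X80.4624 Y79.4873
M4 S948
G1 X176.3875 Y79.4873 F1315
G1 X176.3875 Y60.6207
G1 X80.4624 Y60.6207
G1 X80.4624 Y79.4873
M5
G0 X156.7147 Y18.8857
M4 S948
G1 X261.5809 Y82.2168 F1315
G1 X193.5339 Y57.5509
G1 X156.7147 Y18.8857
M5

1 u = 1 mm; y_m = 92.2006 − y.

[1] `<polygon>` rectangle, #000000→cut S948 F1315: (80.4624,79.4873) → (176.3875,79.4873) → (176.3875,60.6207) → (80.4624,60.6207) → (80.4624,79.4873) (closed)

[2] `<path>` closed polygon, #000000→cut S948 F1315: (156.7147,18.8857) → (261.5809,82.2168) → (193.5339,57.5509) → (156.7147,18.8857) (closed)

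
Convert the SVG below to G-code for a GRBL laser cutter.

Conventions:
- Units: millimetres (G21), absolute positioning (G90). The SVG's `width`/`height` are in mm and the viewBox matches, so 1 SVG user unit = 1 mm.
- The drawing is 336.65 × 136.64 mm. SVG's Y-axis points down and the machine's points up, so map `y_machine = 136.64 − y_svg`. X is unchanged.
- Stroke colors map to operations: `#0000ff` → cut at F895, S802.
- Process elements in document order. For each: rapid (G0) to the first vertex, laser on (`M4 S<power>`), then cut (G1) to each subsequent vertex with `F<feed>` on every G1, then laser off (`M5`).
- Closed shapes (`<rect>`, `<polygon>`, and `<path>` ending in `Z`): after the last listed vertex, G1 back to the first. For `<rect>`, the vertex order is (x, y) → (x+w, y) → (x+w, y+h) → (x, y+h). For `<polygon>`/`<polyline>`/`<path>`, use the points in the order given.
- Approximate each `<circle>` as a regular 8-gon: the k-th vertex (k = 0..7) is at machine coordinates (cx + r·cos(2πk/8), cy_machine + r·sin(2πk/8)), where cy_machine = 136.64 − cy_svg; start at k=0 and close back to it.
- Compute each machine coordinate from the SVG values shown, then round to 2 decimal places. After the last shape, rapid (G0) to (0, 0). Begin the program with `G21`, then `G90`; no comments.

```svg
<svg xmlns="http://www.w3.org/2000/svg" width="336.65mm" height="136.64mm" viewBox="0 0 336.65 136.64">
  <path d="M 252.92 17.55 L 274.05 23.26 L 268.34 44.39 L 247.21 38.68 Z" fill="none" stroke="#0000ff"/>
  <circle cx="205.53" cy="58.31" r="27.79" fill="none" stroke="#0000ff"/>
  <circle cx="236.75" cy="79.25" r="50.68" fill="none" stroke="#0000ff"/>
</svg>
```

1 u = 1 mm; y_m = 136.64 − y.

[1] `<path>` regular polygon, #0000ff→cut S802 F895: (252.92,119.09) → (274.05,113.38) → (268.34,92.25) → (247.21,97.96) → (252.92,119.09) (closed)

[2] `<circle>` circle, #0000ff→cut S802 F895: (233.32,78.33) → (225.18,97.98) → (205.53,106.12) → (185.88,97.98) → (177.74,78.33) → (185.88,58.68) → (205.53,50.54) → (225.18,58.68) → (233.32,78.33) (closed)

[3] `<circle>` circle, #0000ff→cut S802 F895: (287.43,57.39) → (272.59,93.23) → (236.75,108.07) → (200.91,93.23) → (186.07,57.39) → (200.91,21.55) → (236.75,6.71) → (272.59,21.55) → (287.43,57.39) (closed)

G21
G90
G0 X252.92 Y119.09
M4 S802
G1 X274.05 Y113.38 F895
G1 X268.34 Y92.25 F895
G1 X247.21 Y97.96 F895
G1 X252.92 Y119.09 F895
M5
G0 X233.32 Y78.33
M4 S802
G1 X225.18 Y97.98 F895
G1 X205.53 Y106.12 F895
G1 X185.88 Y97.98 F895
G1 X177.74 Y78.33 F895
G1 X185.88 Y58.68 F895
G1 X205.53 Y50.54 F895
G1 X225.18 Y58.68 F895
G1 X233.32 Y78.33 F895
M5
G0 X287.43 Y57.39
M4 S802
G1 X272.59 Y93.23 F895
G1 X236.75 Y108.07 F895
G1 X200.91 Y93.23 F895
G1 X186.07 Y57.39 F895
G1 X200.91 Y21.55 F895
G1 X236.75 Y6.71 F895
G1 X272.59 Y21.55 F895
G1 X287.43 Y57.39 F895
M5
G0 X0.00 Y0.00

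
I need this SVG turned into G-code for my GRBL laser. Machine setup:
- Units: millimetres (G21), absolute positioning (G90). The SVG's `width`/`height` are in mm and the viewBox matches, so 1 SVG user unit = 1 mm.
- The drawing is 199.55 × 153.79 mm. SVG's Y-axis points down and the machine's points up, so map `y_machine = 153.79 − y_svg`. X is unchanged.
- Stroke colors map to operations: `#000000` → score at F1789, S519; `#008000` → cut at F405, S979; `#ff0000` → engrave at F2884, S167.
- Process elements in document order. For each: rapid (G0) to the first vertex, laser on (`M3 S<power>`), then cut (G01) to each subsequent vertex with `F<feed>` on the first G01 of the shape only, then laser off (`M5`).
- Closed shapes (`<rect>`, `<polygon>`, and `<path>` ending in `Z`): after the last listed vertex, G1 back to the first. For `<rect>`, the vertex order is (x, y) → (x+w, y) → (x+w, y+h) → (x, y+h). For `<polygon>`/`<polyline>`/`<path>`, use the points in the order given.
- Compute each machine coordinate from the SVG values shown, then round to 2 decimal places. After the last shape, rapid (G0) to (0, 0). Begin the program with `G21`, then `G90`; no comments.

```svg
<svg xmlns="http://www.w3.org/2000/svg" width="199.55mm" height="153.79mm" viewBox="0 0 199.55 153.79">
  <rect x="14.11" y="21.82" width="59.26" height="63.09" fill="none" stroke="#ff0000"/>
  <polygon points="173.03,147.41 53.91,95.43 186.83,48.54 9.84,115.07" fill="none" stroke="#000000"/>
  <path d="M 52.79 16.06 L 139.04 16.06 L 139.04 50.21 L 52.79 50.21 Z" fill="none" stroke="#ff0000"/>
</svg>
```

G21
G90
G0 X14.11 Y131.97
M3 S167
G01 X73.37 Y131.97 F2884
G01 X73.37 Y68.88
G01 X14.11 Y68.88
G01 X14.11 Y131.97
M5
G0 X173.03 Y6.38
M3 S519
G01 X53.91 Y58.36 F1789
G01 X186.83 Y105.25
G01 X9.84 Y38.72
G01 X173.03 Y6.38
M5
G0 X52.79 Y137.73
M3 S167
G01 X139.04 Y137.73 F2884
G01 X139.04 Y103.58
G01 X52.79 Y103.58
G01 X52.79 Y137.73
M5
G0 X0.00 Y0.00

1 u = 1 mm; y_m = 153.79 − y.

[1] `<rect>` rectangle, #ff0000→engrave S167 F2884: (14.11,131.97) → (73.37,131.97) → (73.37,68.88) → (14.11,68.88) → (14.11,131.97) (closed)

[2] `<polygon>` closed polygon, #000000→score S519 F1789: (173.03,6.38) → (53.91,58.36) → (186.83,105.25) → (9.84,38.72) → (173.03,6.38) (closed)

[3] `<path>` rectangle, #ff0000→engrave S167 F2884: (52.79,137.73) → (139.04,137.73) → (139.04,103.58) → (52.79,103.58) → (52.79,137.73) (closed)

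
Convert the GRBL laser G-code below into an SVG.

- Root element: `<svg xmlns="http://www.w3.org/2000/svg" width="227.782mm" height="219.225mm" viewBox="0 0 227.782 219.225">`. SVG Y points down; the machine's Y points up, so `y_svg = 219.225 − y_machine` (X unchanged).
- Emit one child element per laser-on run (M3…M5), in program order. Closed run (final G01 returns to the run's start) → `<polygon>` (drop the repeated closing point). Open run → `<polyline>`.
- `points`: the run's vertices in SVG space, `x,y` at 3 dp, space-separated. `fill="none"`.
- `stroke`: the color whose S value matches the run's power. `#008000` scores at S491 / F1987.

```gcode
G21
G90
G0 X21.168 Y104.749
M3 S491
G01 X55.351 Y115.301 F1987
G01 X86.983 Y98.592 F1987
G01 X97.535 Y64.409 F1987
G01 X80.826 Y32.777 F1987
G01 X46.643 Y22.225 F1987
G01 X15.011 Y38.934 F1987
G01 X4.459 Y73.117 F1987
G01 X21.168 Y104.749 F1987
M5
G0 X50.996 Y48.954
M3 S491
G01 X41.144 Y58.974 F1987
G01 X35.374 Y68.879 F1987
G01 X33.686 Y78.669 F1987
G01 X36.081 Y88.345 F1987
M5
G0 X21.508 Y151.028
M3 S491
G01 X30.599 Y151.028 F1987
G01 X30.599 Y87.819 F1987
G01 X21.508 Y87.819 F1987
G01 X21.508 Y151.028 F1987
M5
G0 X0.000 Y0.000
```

<svg xmlns="http://www.w3.org/2000/svg" width="227.782mm" height="219.225mm" viewBox="0 0 227.782 219.225">
  <polygon points="21.168,114.476 55.351,103.924 86.983,120.633 97.535,154.816 80.826,186.448 46.643,197.000 15.011,180.291 4.459,146.108" fill="none" stroke="#008000"/>
  <polyline points="50.996,170.271 41.144,160.251 35.374,150.346 33.686,140.556 36.081,130.880" fill="none" stroke="#008000"/>
  <polygon points="21.508,68.197 30.599,68.197 30.599,131.406 21.508,131.406" fill="none" stroke="#008000"/>
</svg>

Machine Y-up, SVG Y-down with viewBox height 219.225, so y_svg = 219.225 − y_machine; X carries over. Every run uses S491, so all elements get stroke `#008000` (score).

Run 1: The run returns to its start, so emit a `<polygon>` with points (Y-flipped): 21.168,114.476 55.351,103.924 86.983,120.633 97.535,154.816 80.826,186.448 46.643,197.000 15.011,180.291 4.459,146.108.

Run 2: The run is open, so emit a `<polyline>` with points (Y-flipped): 50.996,170.271 41.144,160.251 35.374,150.346 33.686,140.556 36.081,130.880.

Run 3: The run returns to its start, so emit a `<polygon>` with points (Y-flipped): 21.508,68.197 30.599,68.197 30.599,131.406 21.508,131.406.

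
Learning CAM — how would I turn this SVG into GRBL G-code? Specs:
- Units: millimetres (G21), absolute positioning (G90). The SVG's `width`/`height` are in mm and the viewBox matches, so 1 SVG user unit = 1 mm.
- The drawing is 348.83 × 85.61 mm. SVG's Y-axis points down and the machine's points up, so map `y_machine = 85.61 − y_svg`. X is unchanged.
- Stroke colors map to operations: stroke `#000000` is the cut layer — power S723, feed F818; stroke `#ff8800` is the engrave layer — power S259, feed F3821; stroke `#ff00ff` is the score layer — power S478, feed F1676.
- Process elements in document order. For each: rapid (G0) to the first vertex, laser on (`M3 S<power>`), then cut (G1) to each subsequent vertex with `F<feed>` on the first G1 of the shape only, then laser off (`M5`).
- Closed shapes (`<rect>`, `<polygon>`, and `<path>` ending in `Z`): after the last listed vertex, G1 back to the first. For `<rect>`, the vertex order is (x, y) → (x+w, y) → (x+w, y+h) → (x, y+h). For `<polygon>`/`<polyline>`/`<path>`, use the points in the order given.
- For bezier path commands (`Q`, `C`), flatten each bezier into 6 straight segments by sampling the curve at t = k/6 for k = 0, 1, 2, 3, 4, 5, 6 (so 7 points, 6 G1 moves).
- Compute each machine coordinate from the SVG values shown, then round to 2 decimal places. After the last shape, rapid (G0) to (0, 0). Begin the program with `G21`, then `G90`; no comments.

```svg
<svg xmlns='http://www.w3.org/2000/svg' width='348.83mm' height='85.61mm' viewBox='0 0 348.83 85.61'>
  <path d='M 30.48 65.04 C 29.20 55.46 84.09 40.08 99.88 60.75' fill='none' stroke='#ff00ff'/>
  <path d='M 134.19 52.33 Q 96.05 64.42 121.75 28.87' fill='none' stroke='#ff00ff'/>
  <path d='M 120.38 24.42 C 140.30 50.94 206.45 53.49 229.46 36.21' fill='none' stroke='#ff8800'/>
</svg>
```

G21
G90
G0 X30.48 Y20.57
M3 S478
G1 X34.08 Y25.65 F1676
G1 X44.39 Y30.53
G1 X58.78 Y34.06
G1 X74.59 Y35.06
G1 X89.17 Y32.38
G1 X99.88 Y24.86
M5
G0 X134.19 Y33.28
M3 S478
G1 X123.25 Y30.57 F1676
G1 X115.86 Y30.51
G1 X112.01 Y33.10
G1 X111.71 Y38.33
G1 X114.96 Y46.21
G1 X121.75 Y56.74
M5
G0 X120.38 Y61.19
M3 S259
G1 X133.78 Y49.91 F3821
G1 X152.40 Y42.51
G1 X173.76 Y38.87
G1 X195.38 Y38.88
G1 X214.77 Y42.43
G1 X229.46 Y49.40
M5
G0 X0.00 Y0.00

viewBox `0 0 348.83 85.61` with mm width/height → 1 unit = 1 mm. Flip: y_m = 85.61 − y_svg.

**Shape 1** — `<path>` cubic bezier, stroke `#ff00ff` → score (S478, F1676). Control points (SVG): P0=(30.48,65.04), P1=(29.20,55.46), P2=(84.09,40.08), P3=(99.88,60.75); sampled at t=k/6. Machine vertices: (30.48,20.57) → (34.08,25.65) → (44.39,30.53) → (58.78,34.06) → (74.59,35.06) → (89.17,32.38) → (99.88,24.86). Open path.

**Shape 2** — `<path>` quadratic bezier, stroke `#ff00ff` → score (S478, F1676). Control points (SVG): P0=(134.19,52.33), P1=(96.05,64.42), P2=(121.75,28.87); sampled at t=k/6. Machine vertices: (134.19,33.28) → (123.25,30.57) → (115.86,30.51) → (112.01,33.10) → (111.71,38.33) → (114.96,46.21) → (121.75,56.74). Open path.

**Shape 3** — `<path>` cubic bezier, stroke `#ff8800` → engrave (S259, F3821). Control points (SVG): P0=(120.38,24.42), P1=(140.30,50.94), P2=(206.45,53.49), P3=(229.46,36.21); sampled at t=k/6. Machine vertices: (120.38,61.19) → (133.78,49.91) → (152.40,42.51) → (173.76,38.87) → (195.38,38.88) → (214.77,42.43) → (229.46,49.40). Open path.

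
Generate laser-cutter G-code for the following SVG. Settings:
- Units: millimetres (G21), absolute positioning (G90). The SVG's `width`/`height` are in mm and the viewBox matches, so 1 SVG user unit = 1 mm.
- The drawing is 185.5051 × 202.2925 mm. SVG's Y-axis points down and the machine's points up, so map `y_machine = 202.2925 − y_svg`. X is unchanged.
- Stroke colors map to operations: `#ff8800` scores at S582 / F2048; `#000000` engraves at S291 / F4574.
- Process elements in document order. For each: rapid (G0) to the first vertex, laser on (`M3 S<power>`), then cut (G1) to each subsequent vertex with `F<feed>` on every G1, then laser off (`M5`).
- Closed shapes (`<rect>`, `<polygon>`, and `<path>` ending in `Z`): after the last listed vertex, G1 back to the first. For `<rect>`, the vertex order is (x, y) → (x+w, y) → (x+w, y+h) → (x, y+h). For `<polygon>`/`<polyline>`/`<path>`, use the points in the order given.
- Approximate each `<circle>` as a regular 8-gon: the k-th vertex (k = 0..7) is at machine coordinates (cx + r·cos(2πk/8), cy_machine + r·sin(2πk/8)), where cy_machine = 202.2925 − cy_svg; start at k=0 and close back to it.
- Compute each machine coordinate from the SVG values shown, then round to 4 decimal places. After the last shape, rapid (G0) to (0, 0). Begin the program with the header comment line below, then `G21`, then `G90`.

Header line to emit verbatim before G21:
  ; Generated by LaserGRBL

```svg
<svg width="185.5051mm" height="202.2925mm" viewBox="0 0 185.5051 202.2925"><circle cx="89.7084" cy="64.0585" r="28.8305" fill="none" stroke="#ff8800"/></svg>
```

; Generated by LaserGRBL
G21
G90
G0 X118.5389 Y138.2340
M3 S582
G1 X110.0946 Y158.6202 F2048
G1 X89.7084 Y167.0645 F2048
G1 X69.3222 Y158.6202 F2048
G1 X60.8779 Y138.2340 F2048
G1 X69.3222 Y117.8478 F2048
G1 X89.7084 Y109.4035 F2048
G1 X110.0946 Y117.8478 F2048
G1 X118.5389 Y138.2340 F2048
M5
G0 X0.0000 Y0.0000

Since the viewBox matches the mm dimensions, user units are millimetres directly. The only transform is the Y-flip y_m = 202.2925 − y_svg.

Shape 1 is a circle drawn with `<circle>`. Its stroke #ff8800 means score at S582, F2048. After flipping Y the toolpath is (118.5389,138.2340) → (110.0946,158.6202) → (89.7084,167.0645) → (69.3222,158.6202) → (60.8779,138.2340) → (69.3222,117.8478) → (89.7084,109.4035) → (110.0946,117.8478) → (118.5389,138.2340), returning to the start.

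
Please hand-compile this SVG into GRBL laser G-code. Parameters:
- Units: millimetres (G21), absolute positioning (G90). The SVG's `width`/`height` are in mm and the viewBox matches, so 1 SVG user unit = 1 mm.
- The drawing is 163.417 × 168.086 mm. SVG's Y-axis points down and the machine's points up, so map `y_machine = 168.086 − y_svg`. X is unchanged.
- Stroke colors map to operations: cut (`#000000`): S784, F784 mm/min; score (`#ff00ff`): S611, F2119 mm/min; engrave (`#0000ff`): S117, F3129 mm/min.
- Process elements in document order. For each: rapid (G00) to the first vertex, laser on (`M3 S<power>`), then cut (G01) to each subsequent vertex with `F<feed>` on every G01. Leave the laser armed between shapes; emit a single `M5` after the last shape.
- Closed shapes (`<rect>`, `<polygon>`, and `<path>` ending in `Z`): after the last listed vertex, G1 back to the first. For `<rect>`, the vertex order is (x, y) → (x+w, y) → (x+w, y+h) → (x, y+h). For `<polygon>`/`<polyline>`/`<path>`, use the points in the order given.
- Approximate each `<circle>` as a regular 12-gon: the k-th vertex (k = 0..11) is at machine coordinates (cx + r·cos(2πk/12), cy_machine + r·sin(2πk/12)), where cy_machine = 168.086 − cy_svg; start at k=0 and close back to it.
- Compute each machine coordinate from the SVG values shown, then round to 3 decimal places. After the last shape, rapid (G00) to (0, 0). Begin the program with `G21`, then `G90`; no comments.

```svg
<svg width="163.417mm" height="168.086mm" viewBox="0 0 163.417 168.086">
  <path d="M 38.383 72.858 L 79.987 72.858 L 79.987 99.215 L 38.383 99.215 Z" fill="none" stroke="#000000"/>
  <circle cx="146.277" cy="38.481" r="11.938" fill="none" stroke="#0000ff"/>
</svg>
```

G21
G90
G00 X38.383 Y95.228
M3 S784
G01 X79.987 Y95.228 F784
G01 X79.987 Y68.871 F784
G01 X38.383 Y68.871 F784
G01 X38.383 Y95.228 F784
G00 X158.215 Y129.605
M3 S117
G01 X156.616 Y135.574 F3129
G01 X152.246 Y139.944 F3129
G01 X146.277 Y141.543 F3129
G01 X140.308 Y139.944 F3129
G01 X135.938 Y135.574 F3129
G01 X134.339 Y129.605 F3129
G01 X135.938 Y123.636 F3129
G01 X140.308 Y119.266 F3129
G01 X146.277 Y117.667 F3129
G01 X152.246 Y119.266 F3129
G01 X156.616 Y123.636 F3129
G01 X158.215 Y129.605 F3129
M5
G00 X0.000 Y0.000

Since the viewBox matches the mm dimensions, user units are millimetres directly. The only transform is the Y-flip y_m = 168.086 − y_svg.

Shape 1 is a rectangle drawn with `<path>`. Its stroke #000000 means cut at S784, F784. After flipping Y the toolpath is (38.383,95.228) → (79.987,95.228) → (79.987,68.871) → (38.383,68.871) → (38.383,95.228), returning to the start.

Shape 2 is a circle drawn with `<circle>`. Its stroke #0000ff means engrave at S117, F3129. After flipping Y the toolpath is (158.215,129.605) → (156.616,135.574) → (152.246,139.944) → (146.277,141.543) → (140.308,139.944) → (135.938,135.574) → (134.339,129.605) → (135.938,123.636) → (140.308,119.266) → (146.277,117.667) → (152.246,119.266) → (156.616,123.636) → (158.215,129.605), returning to the start.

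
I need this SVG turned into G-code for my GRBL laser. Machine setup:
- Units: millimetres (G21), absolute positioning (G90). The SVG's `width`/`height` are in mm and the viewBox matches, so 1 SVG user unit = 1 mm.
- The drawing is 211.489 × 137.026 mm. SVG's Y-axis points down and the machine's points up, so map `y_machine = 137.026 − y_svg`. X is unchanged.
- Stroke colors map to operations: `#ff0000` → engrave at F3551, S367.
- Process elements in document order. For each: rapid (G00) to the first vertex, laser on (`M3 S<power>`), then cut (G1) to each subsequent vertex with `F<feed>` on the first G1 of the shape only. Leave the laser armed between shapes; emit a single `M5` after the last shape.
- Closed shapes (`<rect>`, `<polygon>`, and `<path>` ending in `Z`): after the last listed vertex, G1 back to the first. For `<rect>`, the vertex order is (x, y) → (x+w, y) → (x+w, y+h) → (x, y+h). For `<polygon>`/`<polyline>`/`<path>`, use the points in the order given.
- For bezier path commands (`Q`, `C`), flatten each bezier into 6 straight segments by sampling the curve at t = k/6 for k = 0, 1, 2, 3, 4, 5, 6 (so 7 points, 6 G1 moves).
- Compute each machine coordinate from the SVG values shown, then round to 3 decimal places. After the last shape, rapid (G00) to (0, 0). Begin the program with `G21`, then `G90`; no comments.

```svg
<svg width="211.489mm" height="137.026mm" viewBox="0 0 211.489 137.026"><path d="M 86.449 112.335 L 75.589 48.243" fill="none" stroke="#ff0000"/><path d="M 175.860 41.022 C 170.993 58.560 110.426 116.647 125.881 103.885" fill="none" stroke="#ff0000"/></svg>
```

G21
G90
G00 X86.449 Y24.691
M3 S367
G1 X75.589 Y88.783 F3551
G00 X175.860 Y96.004
M3 S367
G1 X169.395 Y84.372 F3551
G1 X157.305 Y69.076
G1 X143.250 Y53.210
G1 X130.888 Y39.869
G1 X123.879 Y32.148
G1 X125.881 Y33.141
M5
G00 X0.000 Y0.000

viewBox `0 0 211.489 137.026` with mm width/height → 1 unit = 1 mm. Flip: y_m = 137.026 − y_svg.

**Shape 1** — `<path>` line segment, stroke `#ff0000` → engrave (S367, F3551). Machine vertices: (86.449,24.691) → (75.589,88.783). Open path.

**Shape 2** — `<path>` cubic bezier, stroke `#ff0000` → engrave (S367, F3551). Control points (SVG): P0=(175.860,41.022), P1=(170.993,58.560), P2=(110.426,116.647), P3=(125.881,103.885); sampled at t=k/6. Machine vertices: (175.860,96.004) → (169.395,84.372) → (157.305,69.076) → (143.250,53.210) → (130.888,39.869) → (123.879,32.148) → (125.881,33.141). Open path.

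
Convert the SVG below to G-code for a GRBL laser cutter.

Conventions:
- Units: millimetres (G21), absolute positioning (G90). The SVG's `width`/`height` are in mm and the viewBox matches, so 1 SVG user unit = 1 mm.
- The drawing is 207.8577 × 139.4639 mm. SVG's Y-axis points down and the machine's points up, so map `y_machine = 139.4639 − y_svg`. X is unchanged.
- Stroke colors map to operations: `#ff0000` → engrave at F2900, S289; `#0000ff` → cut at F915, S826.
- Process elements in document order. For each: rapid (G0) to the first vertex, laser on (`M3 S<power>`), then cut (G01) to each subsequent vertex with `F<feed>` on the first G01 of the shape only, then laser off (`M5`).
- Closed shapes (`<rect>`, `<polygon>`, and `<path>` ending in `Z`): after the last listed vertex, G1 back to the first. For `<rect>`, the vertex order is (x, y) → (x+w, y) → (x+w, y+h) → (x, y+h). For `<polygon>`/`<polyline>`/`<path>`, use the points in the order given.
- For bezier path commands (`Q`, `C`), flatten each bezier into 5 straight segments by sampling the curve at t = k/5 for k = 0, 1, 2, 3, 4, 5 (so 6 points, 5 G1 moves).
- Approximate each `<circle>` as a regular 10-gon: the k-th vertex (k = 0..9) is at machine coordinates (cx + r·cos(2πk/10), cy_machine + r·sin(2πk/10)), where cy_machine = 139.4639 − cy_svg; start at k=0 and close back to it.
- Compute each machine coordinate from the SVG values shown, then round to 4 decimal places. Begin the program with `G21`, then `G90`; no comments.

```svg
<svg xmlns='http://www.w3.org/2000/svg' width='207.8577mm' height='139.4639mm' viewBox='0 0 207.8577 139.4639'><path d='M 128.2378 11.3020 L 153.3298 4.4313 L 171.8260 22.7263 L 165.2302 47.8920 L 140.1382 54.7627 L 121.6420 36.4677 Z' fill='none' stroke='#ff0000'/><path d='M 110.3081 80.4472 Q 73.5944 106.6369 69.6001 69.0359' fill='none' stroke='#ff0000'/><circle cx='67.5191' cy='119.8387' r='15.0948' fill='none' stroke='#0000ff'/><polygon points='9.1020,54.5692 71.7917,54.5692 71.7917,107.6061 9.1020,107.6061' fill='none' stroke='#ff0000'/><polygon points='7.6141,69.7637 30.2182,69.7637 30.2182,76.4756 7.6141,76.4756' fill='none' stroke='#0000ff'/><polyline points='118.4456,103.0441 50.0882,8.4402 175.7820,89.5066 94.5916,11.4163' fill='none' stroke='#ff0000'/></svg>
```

G21
G90
G0 X128.2378 Y128.1619
M3 S289
G01 X153.3298 Y135.0326 F2900
G01 X171.8260 Y116.7376
G01 X165.2302 Y91.5719
G01 X140.1382 Y84.7012
G01 X121.6420 Y102.9962
G01 X128.2378 Y128.1619
M5
G0 X110.3081 Y59.0167
M3 S289
G01 X96.9314 Y51.0924 F2900
G01 X86.1722 Y48.2715
G01 X78.0306 Y50.5537
G01 X72.5066 Y57.9392
G01 X69.6001 Y70.4280
M5
G0 X82.6139 Y19.6252
M3 S826
G01 X79.7310 Y28.4977 F915
G01 X72.1836 Y33.9812
G01 X62.8546 Y33.9812
G01 X55.3072 Y28.4977
G01 X52.4243 Y19.6252
G01 X55.3072 Y10.7527
G01 X62.8546 Y5.2692
G01 X72.1836 Y5.2692
G01 X79.7310 Y10.7527
G01 X82.6139 Y19.6252
M5
G0 X9.1020 Y84.8947
M3 S289
G01 X71.7917 Y84.8947 F2900
G01 X71.7917 Y31.8578
G01 X9.1020 Y31.8578
G01 X9.1020 Y84.8947
M5
G0 X7.6141 Y69.7002
M3 S826
G01 X30.2182 Y69.7002 F915
G01 X30.2182 Y62.9883
G01 X7.6141 Y62.9883
G01 X7.6141 Y69.7002
M5
G0 X118.4456 Y36.4198
M3 S289
G01 X50.0882 Y131.0237 F2900
G01 X175.7820 Y49.9573
G01 X94.5916 Y128.0476
M5

Since the viewBox matches the mm dimensions, user units are millimetres directly. The only transform is the Y-flip y_m = 139.4639 − y_svg.

Shape 1 is a regular polygon drawn with `<path>`. Its stroke #ff0000 means engrave at S289, F2900. After flipping Y the toolpath is (128.2378,128.1619) → (153.3298,135.0326) → (171.8260,116.7376) → (165.2302,91.5719) → (140.1382,84.7012) → (121.6420,102.9962) → (128.2378,128.1619), returning to the start.

Shape 2 is a quadratic bezier drawn with `<path>`. Its stroke #ff0000 means engrave at S289, F2900. After flipping Y the toolpath is (110.3081,59.0167) → (96.9314,51.0924) → (86.1722,48.2715) → (78.0306,50.5537) → (72.5066,57.9392) → (69.6001,70.4280).

Shape 3 is a circle drawn with `<circle>`. Its stroke #0000ff means cut at S826, F915. After flipping Y the toolpath is (82.6139,19.6252) → (79.7310,28.4977) → (72.1836,33.9812) → (62.8546,33.9812) → (55.3072,28.4977) → (52.4243,19.6252) → (55.3072,10.7527) → (62.8546,5.2692) → (72.1836,5.2692) → (79.7310,10.7527) → (82.6139,19.6252), returning to the start.

Shape 4 is a rectangle drawn with `<polygon>`. Its stroke #ff0000 means engrave at S289, F2900. After flipping Y the toolpath is (9.1020,84.8947) → (71.7917,84.8947) → (71.7917,31.8578) → (9.1020,31.8578) → (9.1020,84.8947), returning to the start.

Shape 5 is a rectangle drawn with `<polygon>`. Its stroke #0000ff means cut at S826, F915. After flipping Y the toolpath is (7.6141,69.7002) → (30.2182,69.7002) → (30.2182,62.9883) → (7.6141,62.9883) → (7.6141,69.7002), returning to the start.

Shape 6 is a open polyline drawn with `<polyline>`. Its stroke #ff0000 means engrave at S289, F2900. After flipping Y the toolpath is (118.4456,36.4198) → (50.0882,131.0237) → (175.7820,49.9573) → (94.5916,128.0476).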